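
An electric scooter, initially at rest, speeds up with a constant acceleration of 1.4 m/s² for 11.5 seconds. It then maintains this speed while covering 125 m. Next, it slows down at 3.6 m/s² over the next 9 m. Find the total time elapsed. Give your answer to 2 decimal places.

Phase 1 (accelerating): v₀ = 0 m/s, a = 1.4 m/s².
v = v₀ + at = 0 + (1.4)(11.5) = 16.1 m/s
Δx = v₀t + ½at² = 0·11.5 + 0.5·1.4·11.5² = 92.6 m

Phase 2 (constant speed): v₀ = 16.1 m/s, a = 0 m/s².
Constant speed: t = d/v = 125/16.1 = 7.76 s

Phase 3 (decelerating): v₀ = 16.1 m/s, a = -3.6 m/s².
v² = v₀² + 2aΔx = 16.1² + 2·-3.6·9 = 194 → v = 13.9 m/s
t = (v − v₀)/a = (13.9 − 16.1)/-3.6 = 0.599 s
Total time = 11.5 + 7.76 + 0.599 = 19.9 s

19.86 s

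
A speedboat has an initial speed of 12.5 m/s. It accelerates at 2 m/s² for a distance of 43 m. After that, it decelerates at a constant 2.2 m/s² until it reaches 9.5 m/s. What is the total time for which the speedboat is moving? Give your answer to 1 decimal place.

Phase 1 (accelerating): v₀ = 12.5 m/s, a = 2 m/s².
v² = v₀² + 2aΔx = 12.5² + 2·2·43 = 328 → v = 18.1 m/s
t = (v − v₀)/a = (18.1 − 12.5)/2 = 2.81 s

Phase 2 (decelerating): v₀ = 18.1 m/s, a = -2.2 m/s².
v = v₀ + at → t = (9.5 − 18.1) / -2.2 = 3.92 s
v² = v₀² + 2aΔx → Δx = (9.5² − 18.1²)/(2·-2.2) = 54.1 m
Total time = 2.81 + 3.92 = 6.73 s

6.7 s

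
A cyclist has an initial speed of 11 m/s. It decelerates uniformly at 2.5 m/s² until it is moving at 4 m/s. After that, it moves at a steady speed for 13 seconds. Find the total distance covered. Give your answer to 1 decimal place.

Phase 1 (decelerating): v₀ = 11.0 m/s, a = -2.5 m/s².
v = v₀ + at → t = (4 − 11.0) / -2.5 = 2.80 s
v² = v₀² + 2aΔx → Δx = (4² − 11.0²)/(2·-2.5) = 21.0 m

Phase 2 (constant speed): v₀ = 4.00 m/s, a = 0 m/s².
v = v₀ + at = 4.00 + (0)(13) = 4.00 m/s
Δx = v₀t + ½at² = 4.00·13 + 0.5·0·13² = 52.0 m
Total distance = 21.0 + 52.0 = 73.0 m

73.0 m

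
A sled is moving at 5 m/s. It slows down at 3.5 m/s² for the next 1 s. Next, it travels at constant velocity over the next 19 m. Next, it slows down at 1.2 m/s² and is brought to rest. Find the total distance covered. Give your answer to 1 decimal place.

Phase 1 (decelerating): v₀ = 5.00 m/s, a = -3.5 m/s².
v = v₀ + at = 5.00 + (-3.5)(1) = 1.50 m/s
Δx = v₀t + ½at² = 5.00·1 + 0.5·-3.5·1² = 3.25 m

Phase 2 (constant speed): v₀ = 1.50 m/s, a = 0 m/s².
Constant speed: t = d/v = 19/1.50 = 12.7 s

Phase 3 (decelerating): v₀ = 1.50 m/s, a = -1.2 m/s².
v = v₀ + at → t = (0 − 1.50) / -1.2 = 1.25 s
v² = v₀² + 2aΔx → Δx = (0² − 1.50²)/(2·-1.2) = 0.938 m
Total distance = 3.25 + 19.0 + 0.938 = 23.2 m

23.2 m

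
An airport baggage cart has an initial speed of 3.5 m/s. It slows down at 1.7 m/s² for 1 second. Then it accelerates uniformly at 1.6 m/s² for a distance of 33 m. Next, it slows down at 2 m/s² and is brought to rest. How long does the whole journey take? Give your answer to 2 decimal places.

11.61 s

Phase 1 (decelerating): v₀ = 3.50 m/s, a = -1.7 m/s².
v = v₀ + at = 3.50 + (-1.7)(1) = 1.80 m/s
Δx = v₀t + ½at² = 3.50·1 + 0.5·-1.7·1² = 2.65 m

Phase 2 (accelerating): v₀ = 1.80 m/s, a = 1.6 m/s².
v² = v₀² + 2aΔx = 1.80² + 2·1.6·33 = 109 → v = 10.4 m/s
t = (v − v₀)/a = (10.4 − 1.80)/1.6 = 5.40 s

Phase 3 (decelerating): v₀ = 10.4 m/s, a = -2 m/s².
v = v₀ + at → t = (0 − 10.4) / -2 = 5.22 s
v² = v₀² + 2aΔx → Δx = (0² − 10.4²)/(2·-2) = 27.2 m
Total time = 1.00 + 5.40 + 5.22 = 11.6 s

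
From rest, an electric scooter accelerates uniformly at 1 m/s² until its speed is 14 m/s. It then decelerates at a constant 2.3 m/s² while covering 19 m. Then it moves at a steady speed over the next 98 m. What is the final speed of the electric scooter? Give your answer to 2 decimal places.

Phase 1 (accelerating): v₀ = 0 m/s, a = 1 m/s².
v = v₀ + at → t = (14 − 0) / 1 = 14.0 s
v² = v₀² + 2aΔx → Δx = (14² − 0²)/(2·1) = 98.0 m

Phase 2 (decelerating): v₀ = 14.0 m/s, a = -2.3 m/s².
v² = v₀² + 2aΔx = 14.0² + 2·-2.3·19 = 109 → v = 10.4 m/s
t = (v − v₀)/a = (10.4 − 14.0)/-2.3 = 1.56 s

Phase 3 (constant speed): v₀ = 10.4 m/s, a = 0 m/s².
Constant speed: t = d/v = 98/10.4 = 9.40 s
Final speed = 10.4 m/s

10.42 m/s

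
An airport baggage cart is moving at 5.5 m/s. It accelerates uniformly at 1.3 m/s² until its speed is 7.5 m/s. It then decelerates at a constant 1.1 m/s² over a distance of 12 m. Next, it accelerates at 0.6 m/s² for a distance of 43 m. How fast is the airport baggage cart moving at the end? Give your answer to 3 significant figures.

Phase 1 (accelerating): v₀ = 5.50 m/s, a = 1.3 m/s².
v = v₀ + at → t = (7.5 − 5.50) / 1.3 = 1.54 s
v² = v₀² + 2aΔx → Δx = (7.5² − 5.50²)/(2·1.3) = 10.0 m

Phase 2 (decelerating): v₀ = 7.50 m/s, a = -1.1 m/s².
v² = v₀² + 2aΔx = 7.50² + 2·-1.1·12 = 29.8 → v = 5.46 m/s
t = (v − v₀)/a = (5.46 − 7.50)/-1.1 = 1.85 s

Phase 3 (accelerating): v₀ = 5.46 m/s, a = 0.6 m/s².
v² = v₀² + 2aΔx = 5.46² + 2·0.6·43 = 81.5 → v = 9.02 m/s
t = (v − v₀)/a = (9.02 − 5.46)/0.6 = 5.94 s
Final speed = 9.02 m/s

9.02 m/s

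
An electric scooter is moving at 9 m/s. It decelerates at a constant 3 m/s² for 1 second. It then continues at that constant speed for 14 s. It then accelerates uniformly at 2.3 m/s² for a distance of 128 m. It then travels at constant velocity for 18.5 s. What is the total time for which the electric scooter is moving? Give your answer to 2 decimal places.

41.76 s

Phase 1 (decelerating): v₀ = 9.00 m/s, a = -3 m/s².
v = v₀ + at = 9.00 + (-3)(1) = 6.00 m/s
Δx = v₀t + ½at² = 9.00·1 + 0.5·-3·1² = 7.50 m

Phase 2 (constant speed): v₀ = 6.00 m/s, a = 0 m/s².
v = v₀ + at = 6.00 + (0)(14) = 6.00 m/s
Δx = v₀t + ½at² = 6.00·14 + 0.5·0·14² = 84.0 m

Phase 3 (accelerating): v₀ = 6.00 m/s, a = 2.3 m/s².
v² = v₀² + 2aΔx = 6.00² + 2·2.3·128 = 625 → v = 25.0 m/s
t = (v − v₀)/a = (25.0 − 6.00)/2.3 = 8.26 s

Phase 4 (constant speed): v₀ = 25.0 m/s, a = 0 m/s².
v = v₀ + at = 25.0 + (0)(18.5) = 25.0 m/s
Δx = v₀t + ½at² = 25.0·18.5 + 0.5·0·18.5² = 462 m
Total time = 1.00 + 14.0 + 8.26 + 18.5 = 41.8 s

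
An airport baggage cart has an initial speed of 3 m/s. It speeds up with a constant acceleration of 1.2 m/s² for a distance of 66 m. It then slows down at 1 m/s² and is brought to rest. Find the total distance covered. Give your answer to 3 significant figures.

150 m

Phase 1 (accelerating): v₀ = 3.00 m/s, a = 1.2 m/s².
v² = v₀² + 2aΔx = 3.00² + 2·1.2·66 = 167 → v = 12.9 m/s
t = (v − v₀)/a = (12.9 − 3.00)/1.2 = 8.28 s

Phase 2 (decelerating): v₀ = 12.9 m/s, a = -1 m/s².
v = v₀ + at → t = (0 − 12.9) / -1 = 12.9 s
v² = v₀² + 2aΔx → Δx = (0² − 12.9²)/(2·-1) = 83.7 m
Total distance = 66.0 + 83.7 = 150 m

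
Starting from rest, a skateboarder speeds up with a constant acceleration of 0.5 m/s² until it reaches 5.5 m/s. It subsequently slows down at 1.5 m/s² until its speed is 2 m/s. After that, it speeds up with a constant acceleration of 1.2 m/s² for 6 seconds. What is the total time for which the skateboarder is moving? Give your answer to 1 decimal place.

Phase 1 (accelerating): v₀ = 0 m/s, a = 0.5 m/s².
v = v₀ + at → t = (5.5 − 0) / 0.5 = 11.0 s
v² = v₀² + 2aΔx → Δx = (5.5² − 0²)/(2·0.5) = 30.2 m

Phase 2 (decelerating): v₀ = 5.50 m/s, a = -1.5 m/s².
v = v₀ + at → t = (2 − 5.50) / -1.5 = 2.33 s
v² = v₀² + 2aΔx → Δx = (2² − 5.50²)/(2·-1.5) = 8.75 m

Phase 3 (accelerating): v₀ = 2.00 m/s, a = 1.2 m/s².
v = v₀ + at = 2.00 + (1.2)(6) = 9.20 m/s
Δx = v₀t + ½at² = 2.00·6 + 0.5·1.2·6² = 33.6 m
Total time = 11.0 + 2.33 + 6.00 = 19.3 s

19.3 s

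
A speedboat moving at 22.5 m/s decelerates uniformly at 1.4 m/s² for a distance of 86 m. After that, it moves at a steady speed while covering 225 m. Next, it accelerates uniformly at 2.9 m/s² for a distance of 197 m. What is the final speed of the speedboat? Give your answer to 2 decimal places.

Phase 1 (decelerating): v₀ = 22.5 m/s, a = -1.4 m/s².
v² = v₀² + 2aΔx = 22.5² + 2·-1.4·86 = 265 → v = 16.3 m/s
t = (v − v₀)/a = (16.3 − 22.5)/-1.4 = 4.43 s

Phase 2 (constant speed): v₀ = 16.3 m/s, a = 0 m/s².
Constant speed: t = d/v = 225/16.3 = 13.8 s

Phase 3 (accelerating): v₀ = 16.3 m/s, a = 2.9 m/s².
v² = v₀² + 2aΔx = 16.3² + 2·2.9·197 = 1410 → v = 37.5 m/s
t = (v − v₀)/a = (37.5 − 16.3)/2.9 = 7.32 s
Final speed = 37.5 m/s

37.52 m/s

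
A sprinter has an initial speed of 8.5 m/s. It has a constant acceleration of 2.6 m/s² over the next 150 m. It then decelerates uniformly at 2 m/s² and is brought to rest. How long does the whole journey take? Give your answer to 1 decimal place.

Phase 1 (accelerating): v₀ = 8.50 m/s, a = 2.6 m/s².
v² = v₀² + 2aΔx = 8.50² + 2·2.6·150 = 852 → v = 29.2 m/s
t = (v − v₀)/a = (29.2 − 8.50)/2.6 = 7.96 s

Phase 2 (decelerating): v₀ = 29.2 m/s, a = -2 m/s².
v = v₀ + at → t = (0 − 29.2) / -2 = 14.6 s
v² = v₀² + 2aΔx → Δx = (0² − 29.2²)/(2·-2) = 213 m
Total time = 7.96 + 14.6 = 22.6 s

22.6 s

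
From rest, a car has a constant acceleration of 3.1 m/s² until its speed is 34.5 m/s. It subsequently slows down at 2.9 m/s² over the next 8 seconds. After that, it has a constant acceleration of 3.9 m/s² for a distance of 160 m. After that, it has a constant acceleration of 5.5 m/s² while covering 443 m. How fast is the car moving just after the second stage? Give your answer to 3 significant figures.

Phase 1 (accelerating): v₀ = 0 m/s, a = 3.1 m/s².
v = v₀ + at → t = (34.5 − 0) / 3.1 = 11.1 s
v² = v₀² + 2aΔx → Δx = (34.5² − 0²)/(2·3.1) = 192 m

Phase 2 (decelerating): v₀ = 34.5 m/s, a = -2.9 m/s².
v = v₀ + at = 34.5 + (-2.9)(8) = 11.3 m/s
Δx = v₀t + ½at² = 34.5·8 + 0.5·-2.9·8² = 183 m
Speed at end of phase 2 = 11.3 m/s

11.3 m/s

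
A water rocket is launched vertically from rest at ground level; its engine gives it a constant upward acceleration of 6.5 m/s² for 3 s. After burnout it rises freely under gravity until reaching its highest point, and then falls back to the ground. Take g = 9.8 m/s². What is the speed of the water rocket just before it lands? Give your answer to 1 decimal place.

30.9 m/s

Phase 1 (powered ascent): v₀ = 0 m/s, a = 6.5 m/s².
v = v₀ + at = 0 + (6.5)(3) = 19.5 m/s
Δx = v₀t + ½at² = 0·3 + 0.5·6.5·3² = 29.2 m

Phase 2 (coasting upward): v₀ = 19.5 m/s, a = -9.8 m/s².
v = v₀ + at → t = (0 − 19.5) / -9.8 = 1.99 s
v² = v₀² + 2aΔx → Δx = (0² − 19.5²)/(2·-9.8) = 19.4 m

Phase 3 (free fall): v₀ = 0 m/s, a = -9.8 m/s².
Falls 48.7 m from rest: t = √(2·48.7/9.8) = 3.15 s; v = g·t = 30.9 m/s.
Impact speed = 30.9 m/s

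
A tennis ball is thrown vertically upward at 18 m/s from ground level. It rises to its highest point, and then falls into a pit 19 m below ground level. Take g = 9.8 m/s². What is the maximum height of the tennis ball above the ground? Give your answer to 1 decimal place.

16.5 m

Phase 1 (rising): v₀ = 18.0 m/s, a = -9.8 m/s².
v = v₀ + at → t = (0 − 18.0) / -9.8 = 1.84 s
v² = v₀² + 2aΔx → Δx = (0² − 18.0²)/(2·-9.8) = 16.5 m
Maximum height = 16.5 m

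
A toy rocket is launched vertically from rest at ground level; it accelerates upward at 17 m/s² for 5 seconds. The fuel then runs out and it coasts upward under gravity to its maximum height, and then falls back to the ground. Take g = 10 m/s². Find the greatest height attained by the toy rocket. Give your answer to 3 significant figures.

Phase 1 (powered ascent): v₀ = 0 m/s, a = 17 m/s².
v = v₀ + at = 0 + (17)(5) = 85.0 m/s
Δx = v₀t + ½at² = 0·5 + 0.5·17·5² = 212 m

Phase 2 (coasting upward): v₀ = 85.0 m/s, a = -10 m/s².
v = v₀ + at → t = (0 − 85.0) / -10 = 8.50 s
v² = v₀² + 2aΔx → Δx = (0² − 85.0²)/(2·-10) = 361 m
Maximum height = 212 + 361 = 574 m

574 m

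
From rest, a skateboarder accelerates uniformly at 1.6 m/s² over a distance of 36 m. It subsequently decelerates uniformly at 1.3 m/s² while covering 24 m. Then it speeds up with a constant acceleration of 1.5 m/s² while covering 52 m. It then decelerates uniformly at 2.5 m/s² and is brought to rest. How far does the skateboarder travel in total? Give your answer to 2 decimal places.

153.76 m

Phase 1 (accelerating): v₀ = 0 m/s, a = 1.6 m/s².
v² = v₀² + 2aΔx = 0² + 2·1.6·36 = 115 → v = 10.7 m/s
t = (v − v₀)/a = (10.7 − 0)/1.6 = 6.71 s

Phase 2 (decelerating): v₀ = 10.7 m/s, a = -1.3 m/s².
v² = v₀² + 2aΔx = 10.7² + 2·-1.3·24 = 52.8 → v = 7.27 m/s
t = (v − v₀)/a = (7.27 − 10.7)/-1.3 = 2.67 s

Phase 3 (accelerating): v₀ = 7.27 m/s, a = 1.5 m/s².
v² = v₀² + 2aΔx = 7.27² + 2·1.5·52 = 209 → v = 14.4 m/s
t = (v − v₀)/a = (14.4 − 7.27)/1.5 = 4.79 s

Phase 4 (decelerating): v₀ = 14.4 m/s, a = -2.5 m/s².
v = v₀ + at → t = (0 − 14.4) / -2.5 = 5.78 s
v² = v₀² + 2aΔx → Δx = (0² − 14.4²)/(2·-2.5) = 41.8 m
Total distance = 36.0 + 24.0 + 52.0 + 41.8 = 154 m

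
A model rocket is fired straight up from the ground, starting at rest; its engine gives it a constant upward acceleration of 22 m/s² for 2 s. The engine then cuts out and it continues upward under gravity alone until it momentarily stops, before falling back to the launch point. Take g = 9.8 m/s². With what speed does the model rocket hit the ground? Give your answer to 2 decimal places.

52.90 m/s

Phase 1 (powered ascent): v₀ = 0 m/s, a = 22 m/s².
v = v₀ + at = 0 + (22)(2) = 44.0 m/s
Δx = v₀t + ½at² = 0·2 + 0.5·22·2² = 44.0 m

Phase 2 (coasting upward): v₀ = 44.0 m/s, a = -9.8 m/s².
v = v₀ + at → t = (0 − 44.0) / -9.8 = 4.49 s
v² = v₀² + 2aΔx → Δx = (0² − 44.0²)/(2·-9.8) = 98.8 m

Phase 3 (free fall): v₀ = 0 m/s, a = -9.8 m/s².
Falls 143 m from rest: t = √(2·143/9.8) = 5.40 s; v = g·t = 52.9 m/s.
Impact speed = 52.9 m/s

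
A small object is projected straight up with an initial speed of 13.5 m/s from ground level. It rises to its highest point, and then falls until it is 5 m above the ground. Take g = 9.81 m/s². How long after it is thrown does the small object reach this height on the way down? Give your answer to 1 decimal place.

2.3 s

Phase 1 (rising): v₀ = 13.5 m/s, a = -9.81 m/s².
v = v₀ + at → t = (0 − 13.5) / -9.81 = 1.38 s
v² = v₀² + 2aΔx → Δx = (0² − 13.5²)/(2·-9.81) = 9.29 m

Phase 2 (falling): v₀ = 0 m/s, a = -9.81 m/s².
Falls 4.29 m from rest: t = √(2·4.29/9.81) = 0.935 s; v = g·t = 9.17 m/s.
Total time = 1.38 + 0.935 = 2.31 s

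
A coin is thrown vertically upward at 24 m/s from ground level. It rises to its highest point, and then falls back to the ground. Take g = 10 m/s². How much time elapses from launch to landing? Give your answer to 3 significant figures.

Phase 1 (rising): v₀ = 24.0 m/s, a = -10 m/s².
v = v₀ + at → t = (0 − 24.0) / -10 = 2.40 s
v² = v₀² + 2aΔx → Δx = (0² − 24.0²)/(2·-10) = 28.8 m

Phase 2 (falling): v₀ = 0 m/s, a = -10 m/s².
Falls 28.8 m from rest: t = √(2·28.8/10) = 2.40 s; v = g·t = 24.0 m/s.
Total time = 2.40 + 2.40 = 4.80 s

4.80 s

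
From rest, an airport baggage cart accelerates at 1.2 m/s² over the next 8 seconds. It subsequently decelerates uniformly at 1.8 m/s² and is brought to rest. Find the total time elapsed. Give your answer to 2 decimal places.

Phase 1 (accelerating): v₀ = 0 m/s, a = 1.2 m/s².
v = v₀ + at = 0 + (1.2)(8) = 9.60 m/s
Δx = v₀t + ½at² = 0·8 + 0.5·1.2·8² = 38.4 m

Phase 2 (decelerating): v₀ = 9.60 m/s, a = -1.8 m/s².
v = v₀ + at → t = (0 − 9.60) / -1.8 = 5.33 s
v² = v₀² + 2aΔx → Δx = (0² − 9.60²)/(2·-1.8) = 25.6 m
Total time = 8.00 + 5.33 = 13.3 s

13.33 s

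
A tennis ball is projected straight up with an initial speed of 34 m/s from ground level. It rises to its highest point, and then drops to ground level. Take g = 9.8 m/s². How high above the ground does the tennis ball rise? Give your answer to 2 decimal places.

Phase 1 (rising): v₀ = 34.0 m/s, a = -9.8 m/s².
v = v₀ + at → t = (0 − 34.0) / -9.8 = 3.47 s
v² = v₀² + 2aΔx → Δx = (0² − 34.0²)/(2·-9.8) = 59.0 m
Maximum height = 59.0 m

58.98 m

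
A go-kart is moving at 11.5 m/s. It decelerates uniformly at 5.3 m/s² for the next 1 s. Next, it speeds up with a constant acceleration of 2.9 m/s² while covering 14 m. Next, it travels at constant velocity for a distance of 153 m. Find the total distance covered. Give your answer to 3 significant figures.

Phase 1 (decelerating): v₀ = 11.5 m/s, a = -5.3 m/s².
v = v₀ + at = 11.5 + (-5.3)(1) = 6.20 m/s
Δx = v₀t + ½at² = 11.5·1 + 0.5·-5.3·1² = 8.85 m

Phase 2 (accelerating): v₀ = 6.20 m/s, a = 2.9 m/s².
v² = v₀² + 2aΔx = 6.20² + 2·2.9·14 = 120 → v = 10.9 m/s
t = (v − v₀)/a = (10.9 − 6.20)/2.9 = 1.63 s

Phase 3 (constant speed): v₀ = 10.9 m/s, a = 0 m/s².
Constant speed: t = d/v = 153/10.9 = 14.0 s
Total distance = 8.85 + 14.0 + 153 = 176 m

176 m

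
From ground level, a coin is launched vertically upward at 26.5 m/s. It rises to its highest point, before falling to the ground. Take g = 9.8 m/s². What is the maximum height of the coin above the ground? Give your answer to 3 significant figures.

Phase 1 (rising): v₀ = 26.5 m/s, a = -9.8 m/s².
v = v₀ + at → t = (0 − 26.5) / -9.8 = 2.70 s
v² = v₀² + 2aΔx → Δx = (0² − 26.5²)/(2·-9.8) = 35.8 m
Maximum height = 35.8 m

35.8 m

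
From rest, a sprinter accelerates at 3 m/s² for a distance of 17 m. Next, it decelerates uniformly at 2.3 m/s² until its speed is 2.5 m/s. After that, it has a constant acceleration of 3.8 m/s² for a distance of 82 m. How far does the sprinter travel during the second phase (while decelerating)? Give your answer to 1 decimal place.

Phase 1 (accelerating): v₀ = 0 m/s, a = 3 m/s².
v² = v₀² + 2aΔx = 0² + 2·3·17 = 102 → v = 10.1 m/s
t = (v − v₀)/a = (10.1 − 0)/3 = 3.37 s

Phase 2 (decelerating): v₀ = 10.1 m/s, a = -2.3 m/s².
v = v₀ + at → t = (2.5 − 10.1) / -2.3 = 3.30 s
v² = v₀² + 2aΔx → Δx = (2.5² − 10.1²)/(2·-2.3) = 20.8 m
Distance in phase 2 = 20.8 m

20.8 m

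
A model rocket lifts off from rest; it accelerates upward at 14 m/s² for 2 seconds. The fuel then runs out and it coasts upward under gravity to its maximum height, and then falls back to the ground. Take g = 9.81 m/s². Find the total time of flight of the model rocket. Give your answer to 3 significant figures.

8.58 s

Phase 1 (powered ascent): v₀ = 0 m/s, a = 14 m/s².
v = v₀ + at = 0 + (14)(2) = 28.0 m/s
Δx = v₀t + ½at² = 0·2 + 0.5·14·2² = 28.0 m

Phase 2 (coasting upward): v₀ = 28.0 m/s, a = -9.81 m/s².
v = v₀ + at → t = (0 − 28.0) / -9.81 = 2.85 s
v² = v₀² + 2aΔx → Δx = (0² − 28.0²)/(2·-9.81) = 40.0 m

Phase 3 (free fall): v₀ = 0 m/s, a = -9.81 m/s².
Falls 68.0 m from rest: t = √(2·68.0/9.81) = 3.72 s; v = g·t = 36.5 m/s.
Total time = 2.00 + 2.85 + 3.72 = 8.58 s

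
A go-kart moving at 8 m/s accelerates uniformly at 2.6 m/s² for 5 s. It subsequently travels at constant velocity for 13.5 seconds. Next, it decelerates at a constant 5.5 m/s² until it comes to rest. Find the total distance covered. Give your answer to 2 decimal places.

Phase 1 (accelerating): v₀ = 8.00 m/s, a = 2.6 m/s².
v = v₀ + at = 8.00 + (2.6)(5) = 21.0 m/s
Δx = v₀t + ½at² = 8.00·5 + 0.5·2.6·5² = 72.5 m

Phase 2 (constant speed): v₀ = 21.0 m/s, a = 0 m/s².
v = v₀ + at = 21.0 + (0)(13.5) = 21.0 m/s
Δx = v₀t + ½at² = 21.0·13.5 + 0.5·0·13.5² = 284 m

Phase 3 (decelerating): v₀ = 21.0 m/s, a = -5.5 m/s².
v = v₀ + at → t = (0 − 21.0) / -5.5 = 3.82 s
v² = v₀² + 2aΔx → Δx = (0² − 21.0²)/(2·-5.5) = 40.1 m
Total distance = 72.5 + 284 + 40.1 = 396 m

396.09 m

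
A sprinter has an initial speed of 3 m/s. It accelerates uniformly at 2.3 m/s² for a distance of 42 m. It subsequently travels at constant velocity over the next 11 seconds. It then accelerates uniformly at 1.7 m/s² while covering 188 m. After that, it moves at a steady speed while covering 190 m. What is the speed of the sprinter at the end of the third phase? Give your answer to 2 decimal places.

Phase 1 (accelerating): v₀ = 3.00 m/s, a = 2.3 m/s².
v² = v₀² + 2aΔx = 3.00² + 2·2.3·42 = 202 → v = 14.2 m/s
t = (v − v₀)/a = (14.2 − 3.00)/2.3 = 4.88 s

Phase 2 (constant speed): v₀ = 14.2 m/s, a = 0 m/s².
v = v₀ + at = 14.2 + (0)(11) = 14.2 m/s
Δx = v₀t + ½at² = 14.2·11 + 0.5·0·11² = 156 m

Phase 3 (accelerating): v₀ = 14.2 m/s, a = 1.7 m/s².
v² = v₀² + 2aΔx = 14.2² + 2·1.7·188 = 841 → v = 29.0 m/s
t = (v − v₀)/a = (29.0 − 14.2)/1.7 = 8.70 s
Speed at end of phase 3 = 29.0 m/s

29.01 m/s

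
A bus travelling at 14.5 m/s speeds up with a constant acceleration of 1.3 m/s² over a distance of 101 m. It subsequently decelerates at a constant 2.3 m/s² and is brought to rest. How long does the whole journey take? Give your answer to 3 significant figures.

15.0 s

Phase 1 (accelerating): v₀ = 14.5 m/s, a = 1.3 m/s².
v² = v₀² + 2aΔx = 14.5² + 2·1.3·101 = 473 → v = 21.7 m/s
t = (v − v₀)/a = (21.7 − 14.5)/1.3 = 5.57 s

Phase 2 (decelerating): v₀ = 21.7 m/s, a = -2.3 m/s².
v = v₀ + at → t = (0 − 21.7) / -2.3 = 9.45 s
v² = v₀² + 2aΔx → Δx = (0² − 21.7²)/(2·-2.3) = 103 m
Total time = 5.57 + 9.45 = 15.0 s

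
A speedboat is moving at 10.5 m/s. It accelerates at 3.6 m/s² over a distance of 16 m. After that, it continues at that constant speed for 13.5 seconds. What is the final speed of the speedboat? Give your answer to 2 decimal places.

Phase 1 (accelerating): v₀ = 10.5 m/s, a = 3.6 m/s².
v² = v₀² + 2aΔx = 10.5² + 2·3.6·16 = 225 → v = 15.0 m/s
t = (v − v₀)/a = (15.0 − 10.5)/3.6 = 1.25 s

Phase 2 (constant speed): v₀ = 15.0 m/s, a = 0 m/s².
v = v₀ + at = 15.0 + (0)(13.5) = 15.0 m/s
Δx = v₀t + ½at² = 15.0·13.5 + 0.5·0·13.5² = 203 m
Final speed = 15.0 m/s

15.01 m/s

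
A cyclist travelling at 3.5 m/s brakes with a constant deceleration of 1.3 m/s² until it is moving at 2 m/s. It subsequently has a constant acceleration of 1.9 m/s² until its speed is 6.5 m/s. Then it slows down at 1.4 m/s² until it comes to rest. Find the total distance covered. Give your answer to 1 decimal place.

28.3 m

Phase 1 (decelerating): v₀ = 3.50 m/s, a = -1.3 m/s².
v = v₀ + at → t = (2 − 3.50) / -1.3 = 1.15 s
v² = v₀² + 2aΔx → Δx = (2² − 3.50²)/(2·-1.3) = 3.17 m

Phase 2 (accelerating): v₀ = 2.00 m/s, a = 1.9 m/s².
v = v₀ + at → t = (6.5 − 2.00) / 1.9 = 2.37 s
v² = v₀² + 2aΔx → Δx = (6.5² − 2.00²)/(2·1.9) = 10.1 m

Phase 3 (decelerating): v₀ = 6.50 m/s, a = -1.4 m/s².
v = v₀ + at → t = (0 − 6.50) / -1.4 = 4.64 s
v² = v₀² + 2aΔx → Δx = (0² − 6.50²)/(2·-1.4) = 15.1 m
Total distance = 3.17 + 10.1 + 15.1 = 28.3 m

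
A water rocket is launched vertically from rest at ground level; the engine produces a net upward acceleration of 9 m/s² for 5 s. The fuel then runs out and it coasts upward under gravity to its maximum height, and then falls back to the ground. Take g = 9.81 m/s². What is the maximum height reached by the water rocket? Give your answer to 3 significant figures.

216 m

Phase 1 (powered ascent): v₀ = 0 m/s, a = 9 m/s².
v = v₀ + at = 0 + (9)(5) = 45.0 m/s
Δx = v₀t + ½at² = 0·5 + 0.5·9·5² = 112 m

Phase 2 (coasting upward): v₀ = 45.0 m/s, a = -9.81 m/s².
v = v₀ + at → t = (0 − 45.0) / -9.81 = 4.59 s
v² = v₀² + 2aΔx → Δx = (0² − 45.0²)/(2·-9.81) = 103 m
Maximum height = 112 + 103 = 216 m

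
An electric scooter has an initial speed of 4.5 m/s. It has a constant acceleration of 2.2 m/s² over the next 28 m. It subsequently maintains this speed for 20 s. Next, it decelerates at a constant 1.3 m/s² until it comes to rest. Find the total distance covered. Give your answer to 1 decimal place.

322.7 m

Phase 1 (accelerating): v₀ = 4.50 m/s, a = 2.2 m/s².
v² = v₀² + 2aΔx = 4.50² + 2·2.2·28 = 143 → v = 12.0 m/s
t = (v − v₀)/a = (12.0 − 4.50)/2.2 = 3.40 s

Phase 2 (constant speed): v₀ = 12.0 m/s, a = 0 m/s².
v = v₀ + at = 12.0 + (0)(20) = 12.0 m/s
Δx = v₀t + ½at² = 12.0·20 + 0.5·0·20² = 240 m

Phase 3 (decelerating): v₀ = 12.0 m/s, a = -1.3 m/s².
v = v₀ + at → t = (0 − 12.0) / -1.3 = 9.21 s
v² = v₀² + 2aΔx → Δx = (0² − 12.0²)/(2·-1.3) = 55.2 m
Total distance = 28.0 + 240 + 55.2 = 323 m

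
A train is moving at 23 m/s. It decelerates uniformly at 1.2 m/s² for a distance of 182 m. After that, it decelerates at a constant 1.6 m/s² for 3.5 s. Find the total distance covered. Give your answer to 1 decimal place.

205.8 m

Phase 1 (decelerating): v₀ = 23.0 m/s, a = -1.2 m/s².
v² = v₀² + 2aΔx = 23.0² + 2·-1.2·182 = 92.2 → v = 9.60 m/s
t = (v − v₀)/a = (9.60 − 23.0)/-1.2 = 11.2 s

Phase 2 (decelerating): v₀ = 9.60 m/s, a = -1.6 m/s².
v = v₀ + at = 9.60 + (-1.6)(3.5) = 4.00 m/s
Δx = v₀t + ½at² = 9.60·3.5 + 0.5·-1.6·3.5² = 23.8 m
Total distance = 182 + 23.8 = 206 m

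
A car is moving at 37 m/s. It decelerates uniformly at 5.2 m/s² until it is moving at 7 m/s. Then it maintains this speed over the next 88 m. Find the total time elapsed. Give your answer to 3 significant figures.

Phase 1 (decelerating): v₀ = 37.0 m/s, a = -5.2 m/s².
v = v₀ + at → t = (7 − 37.0) / -5.2 = 5.77 s
v² = v₀² + 2aΔx → Δx = (7² − 37.0²)/(2·-5.2) = 127 m

Phase 2 (constant speed): v₀ = 7.00 m/s, a = 0 m/s².
Constant speed: t = d/v = 88/7.00 = 12.6 s
Total time = 5.77 + 12.6 = 18.3 s

18.3 s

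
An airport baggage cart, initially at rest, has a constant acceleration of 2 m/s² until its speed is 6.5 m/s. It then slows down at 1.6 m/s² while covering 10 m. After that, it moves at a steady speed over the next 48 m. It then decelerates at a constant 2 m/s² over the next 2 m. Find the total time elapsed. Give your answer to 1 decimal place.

Phase 1 (accelerating): v₀ = 0 m/s, a = 2 m/s².
v = v₀ + at → t = (6.5 − 0) / 2 = 3.25 s
v² = v₀² + 2aΔx → Δx = (6.5² − 0²)/(2·2) = 10.6 m

Phase 2 (decelerating): v₀ = 6.50 m/s, a = -1.6 m/s².
v² = v₀² + 2aΔx = 6.50² + 2·-1.6·10 = 10.2 → v = 3.20 m/s
t = (v − v₀)/a = (3.20 − 6.50)/-1.6 = 2.06 s

Phase 3 (constant speed): v₀ = 3.20 m/s, a = 0 m/s².
Constant speed: t = d/v = 48/3.20 = 15.0 s

Phase 4 (decelerating): v₀ = 3.20 m/s, a = -2 m/s².
v² = v₀² + 2aΔx = 3.20² + 2·-2·2 = 2.25 → v = 1.50 m/s
t = (v − v₀)/a = (1.50 − 3.20)/-2 = 0.851 s
Total time = 3.25 + 2.06 + 15.0 + 0.851 = 21.2 s

21.2 s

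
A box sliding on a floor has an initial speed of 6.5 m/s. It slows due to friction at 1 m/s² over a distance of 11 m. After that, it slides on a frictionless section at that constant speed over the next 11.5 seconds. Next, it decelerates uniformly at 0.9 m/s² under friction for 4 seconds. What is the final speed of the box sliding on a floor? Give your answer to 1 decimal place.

0.9 m/s

Phase 1 (decelerating): v₀ = 6.50 m/s, a = -1 m/s².
v² = v₀² + 2aΔx = 6.50² + 2·-1·11 = 20.2 → v = 4.50 m/s
t = (v − v₀)/a = (4.50 − 6.50)/-1 = 2.00 s

Phase 2 (constant speed): v₀ = 4.50 m/s, a = 0 m/s².
v = v₀ + at = 4.50 + (0)(11.5) = 4.50 m/s
Δx = v₀t + ½at² = 4.50·11.5 + 0.5·0·11.5² = 51.8 m

Phase 3 (decelerating): v₀ = 4.50 m/s, a = -0.9 m/s².
v = v₀ + at = 4.50 + (-0.9)(4) = 0.900 m/s
Δx = v₀t + ½at² = 4.50·4 + 0.5·-0.9·4² = 10.8 m
Final speed = 0.900 m/s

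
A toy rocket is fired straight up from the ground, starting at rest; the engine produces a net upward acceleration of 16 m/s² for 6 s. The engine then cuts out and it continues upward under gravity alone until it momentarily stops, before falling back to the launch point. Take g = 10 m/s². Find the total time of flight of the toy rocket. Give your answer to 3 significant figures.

Phase 1 (powered ascent): v₀ = 0 m/s, a = 16 m/s².
v = v₀ + at = 0 + (16)(6) = 96.0 m/s
Δx = v₀t + ½at² = 0·6 + 0.5·16·6² = 288 m

Phase 2 (coasting upward): v₀ = 96.0 m/s, a = -10 m/s².
v = v₀ + at → t = (0 − 96.0) / -10 = 9.60 s
v² = v₀² + 2aΔx → Δx = (0² − 96.0²)/(2·-10) = 461 m

Phase 3 (free fall): v₀ = 0 m/s, a = -10 m/s².
Falls 749 m from rest: t = √(2·749/10) = 12.2 s; v = g·t = 122 m/s.
Total time = 6.00 + 9.60 + 12.2 = 27.8 s

27.8 s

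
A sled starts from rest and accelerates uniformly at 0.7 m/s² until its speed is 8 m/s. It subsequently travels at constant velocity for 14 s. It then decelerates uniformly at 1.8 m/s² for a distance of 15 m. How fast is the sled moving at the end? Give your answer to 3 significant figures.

Phase 1 (accelerating): v₀ = 0 m/s, a = 0.7 m/s².
v = v₀ + at → t = (8 − 0) / 0.7 = 11.4 s
v² = v₀² + 2aΔx → Δx = (8² − 0²)/(2·0.7) = 45.7 m

Phase 2 (constant speed): v₀ = 8.00 m/s, a = 0 m/s².
v = v₀ + at = 8.00 + (0)(14) = 8.00 m/s
Δx = v₀t + ½at² = 8.00·14 + 0.5·0·14² = 112 m

Phase 3 (decelerating): v₀ = 8.00 m/s, a = -1.8 m/s².
v² = v₀² + 2aΔx = 8.00² + 2·-1.8·15 = 10.0 → v = 3.16 m/s
t = (v − v₀)/a = (3.16 − 8.00)/-1.8 = 2.69 s
Final speed = 3.16 m/s

3.16 m/s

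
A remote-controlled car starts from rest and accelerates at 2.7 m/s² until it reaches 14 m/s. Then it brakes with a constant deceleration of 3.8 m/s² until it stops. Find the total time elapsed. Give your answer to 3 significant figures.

Phase 1 (accelerating): v₀ = 0 m/s, a = 2.7 m/s².
v = v₀ + at → t = (14 − 0) / 2.7 = 5.19 s
v² = v₀² + 2aΔx → Δx = (14² − 0²)/(2·2.7) = 36.3 m

Phase 2 (decelerating): v₀ = 14.0 m/s, a = -3.8 m/s².
v = v₀ + at → t = (0 − 14.0) / -3.8 = 3.68 s
v² = v₀² + 2aΔx → Δx = (0² − 14.0²)/(2·-3.8) = 25.8 m
Total time = 5.19 + 3.68 = 8.87 s

8.87 s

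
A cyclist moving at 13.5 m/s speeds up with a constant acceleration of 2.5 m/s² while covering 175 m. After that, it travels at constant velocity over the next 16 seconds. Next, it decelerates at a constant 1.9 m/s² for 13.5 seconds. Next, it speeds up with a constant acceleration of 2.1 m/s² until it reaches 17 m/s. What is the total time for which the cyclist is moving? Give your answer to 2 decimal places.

41.93 s

Phase 1 (accelerating): v₀ = 13.5 m/s, a = 2.5 m/s².
v² = v₀² + 2aΔx = 13.5² + 2·2.5·175 = 1060 → v = 32.5 m/s
t = (v − v₀)/a = (32.5 − 13.5)/2.5 = 7.61 s

Phase 2 (constant speed): v₀ = 32.5 m/s, a = 0 m/s².
v = v₀ + at = 32.5 + (0)(16) = 32.5 m/s
Δx = v₀t + ½at² = 32.5·16 + 0.5·0·16² = 520 m

Phase 3 (decelerating): v₀ = 32.5 m/s, a = -1.9 m/s².
v = v₀ + at = 32.5 + (-1.9)(13.5) = 6.87 m/s
Δx = v₀t + ½at² = 32.5·13.5 + 0.5·-1.9·13.5² = 266 m

Phase 4 (accelerating): v₀ = 6.87 m/s, a = 2.1 m/s².
v = v₀ + at → t = (17 − 6.87) / 2.1 = 4.83 s
v² = v₀² + 2aΔx → Δx = (17² − 6.87²)/(2·2.1) = 57.6 m
Total time = 7.61 + 16.0 + 13.5 + 4.83 = 41.9 s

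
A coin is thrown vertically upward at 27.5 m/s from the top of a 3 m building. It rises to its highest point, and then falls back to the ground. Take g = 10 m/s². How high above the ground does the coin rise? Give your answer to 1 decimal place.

Phase 1 (rising): v₀ = 27.5 m/s, a = -10 m/s².
v = v₀ + at → t = (0 − 27.5) / -10 = 2.75 s
v² = v₀² + 2aΔx → Δx = (0² − 27.5²)/(2·-10) = 37.8 m
Maximum height = 3 + 37.8 = 40.8 m

40.8 m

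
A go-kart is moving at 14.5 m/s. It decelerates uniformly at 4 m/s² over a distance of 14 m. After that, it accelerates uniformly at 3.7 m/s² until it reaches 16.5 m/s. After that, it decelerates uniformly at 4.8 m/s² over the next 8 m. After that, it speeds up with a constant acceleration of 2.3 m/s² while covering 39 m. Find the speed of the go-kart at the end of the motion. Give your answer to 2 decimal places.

Phase 1 (decelerating): v₀ = 14.5 m/s, a = -4 m/s².
v² = v₀² + 2aΔx = 14.5² + 2·-4·14 = 98.2 → v = 9.91 m/s
t = (v − v₀)/a = (9.91 − 14.5)/-4 = 1.15 s

Phase 2 (accelerating): v₀ = 9.91 m/s, a = 3.7 m/s².
v = v₀ + at → t = (16.5 − 9.91) / 3.7 = 1.78 s
v² = v₀² + 2aΔx → Δx = (16.5² − 9.91²)/(2·3.7) = 23.5 m

Phase 3 (decelerating): v₀ = 16.5 m/s, a = -4.8 m/s².
v² = v₀² + 2aΔx = 16.5² + 2·-4.8·8 = 195 → v = 14.0 m/s
t = (v − v₀)/a = (14.0 − 16.5)/-4.8 = 0.525 s

Phase 4 (accelerating): v₀ = 14.0 m/s, a = 2.3 m/s².
v² = v₀² + 2aΔx = 14.0² + 2·2.3·39 = 375 → v = 19.4 m/s
t = (v − v₀)/a = (19.4 − 14.0)/2.3 = 2.34 s
Final speed = 19.4 m/s

19.36 m/s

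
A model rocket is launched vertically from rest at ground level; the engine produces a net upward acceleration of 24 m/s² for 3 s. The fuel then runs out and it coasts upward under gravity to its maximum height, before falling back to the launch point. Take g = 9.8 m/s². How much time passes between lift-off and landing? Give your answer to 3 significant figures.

19.1 s

Phase 1 (powered ascent): v₀ = 0 m/s, a = 24 m/s².
v = v₀ + at = 0 + (24)(3) = 72.0 m/s
Δx = v₀t + ½at² = 0·3 + 0.5·24·3² = 108 m

Phase 2 (coasting upward): v₀ = 72.0 m/s, a = -9.8 m/s².
v = v₀ + at → t = (0 − 72.0) / -9.8 = 7.35 s
v² = v₀² + 2aΔx → Δx = (0² − 72.0²)/(2·-9.8) = 264 m

Phase 3 (free fall): v₀ = 0 m/s, a = -9.8 m/s².
Falls 372 m from rest: t = √(2·372/9.8) = 8.72 s; v = g·t = 85.4 m/s.
Total time = 3.00 + 7.35 + 8.72 = 19.1 s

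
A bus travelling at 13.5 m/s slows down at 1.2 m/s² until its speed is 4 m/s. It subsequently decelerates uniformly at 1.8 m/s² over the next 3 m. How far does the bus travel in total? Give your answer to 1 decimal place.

Phase 1 (decelerating): v₀ = 13.5 m/s, a = -1.2 m/s².
v = v₀ + at → t = (4 − 13.5) / -1.2 = 7.92 s
v² = v₀² + 2aΔx → Δx = (4² − 13.5²)/(2·-1.2) = 69.3 m

Phase 2 (decelerating): v₀ = 4.00 m/s, a = -1.8 m/s².
v² = v₀² + 2aΔx = 4.00² + 2·-1.8·3 = 5.20 → v = 2.28 m/s
t = (v − v₀)/a = (2.28 − 4.00)/-1.8 = 0.955 s
Total distance = 69.3 + 3.00 = 72.3 m

72.3 m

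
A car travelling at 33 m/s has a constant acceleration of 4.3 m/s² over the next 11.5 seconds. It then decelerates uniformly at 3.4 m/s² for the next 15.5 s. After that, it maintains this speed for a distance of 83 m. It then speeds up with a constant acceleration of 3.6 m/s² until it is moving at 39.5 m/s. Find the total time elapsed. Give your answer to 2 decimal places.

32.50 s

Phase 1 (accelerating): v₀ = 33.0 m/s, a = 4.3 m/s².
v = v₀ + at = 33.0 + (4.3)(11.5) = 82.4 m/s
Δx = v₀t + ½at² = 33.0·11.5 + 0.5·4.3·11.5² = 664 m

Phase 2 (decelerating): v₀ = 82.4 m/s, a = -3.4 m/s².
v = v₀ + at = 82.4 + (-3.4)(15.5) = 29.7 m/s
Δx = v₀t + ½at² = 82.4·15.5 + 0.5·-3.4·15.5² = 870 m

Phase 3 (constant speed): v₀ = 29.7 m/s, a = 0 m/s².
Constant speed: t = d/v = 83/29.7 = 2.79 s

Phase 4 (accelerating): v₀ = 29.7 m/s, a = 3.6 m/s².
v = v₀ + at → t = (39.5 − 29.7) / 3.6 = 2.71 s
v² = v₀² + 2aΔx → Δx = (39.5² − 29.7²)/(2·3.6) = 93.8 m
Total time = 11.5 + 15.5 + 2.79 + 2.71 = 32.5 s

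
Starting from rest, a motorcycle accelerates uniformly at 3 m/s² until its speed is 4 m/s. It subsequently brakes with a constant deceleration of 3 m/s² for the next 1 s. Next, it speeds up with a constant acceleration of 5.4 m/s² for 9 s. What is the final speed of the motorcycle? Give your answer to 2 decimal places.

Phase 1 (accelerating): v₀ = 0 m/s, a = 3 m/s².
v = v₀ + at → t = (4 − 0) / 3 = 1.33 s
v² = v₀² + 2aΔx → Δx = (4² − 0²)/(2·3) = 2.67 m

Phase 2 (decelerating): v₀ = 4.00 m/s, a = -3 m/s².
v = v₀ + at = 4.00 + (-3)(1) = 1.00 m/s
Δx = v₀t + ½at² = 4.00·1 + 0.5·-3·1² = 2.50 m

Phase 3 (accelerating): v₀ = 1.00 m/s, a = 5.4 m/s².
v = v₀ + at = 1.00 + (5.4)(9) = 49.6 m/s
Δx = v₀t + ½at² = 1.00·9 + 0.5·5.4·9² = 228 m
Final speed = 49.6 m/s

49.60 m/s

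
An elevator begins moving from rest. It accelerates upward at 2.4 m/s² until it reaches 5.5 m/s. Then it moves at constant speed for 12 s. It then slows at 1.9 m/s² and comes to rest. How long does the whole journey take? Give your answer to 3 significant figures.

17.2 s

Phase 1 (accelerating): v₀ = 0 m/s, a = 2.4 m/s².
v = v₀ + at → t = (5.5 − 0) / 2.4 = 2.29 s
v² = v₀² + 2aΔx → Δx = (5.5² − 0²)/(2·2.4) = 6.30 m

Phase 2 (constant speed): v₀ = 5.50 m/s, a = 0 m/s².
v = v₀ + at = 5.50 + (0)(12) = 5.50 m/s
Δx = v₀t + ½at² = 5.50·12 + 0.5·0·12² = 66.0 m

Phase 3 (decelerating): v₀ = 5.50 m/s, a = -1.9 m/s².
v = v₀ + at → t = (0 − 5.50) / -1.9 = 2.89 s
v² = v₀² + 2aΔx → Δx = (0² − 5.50²)/(2·-1.9) = 7.96 m
Total time = 2.29 + 12.0 + 2.89 = 17.2 s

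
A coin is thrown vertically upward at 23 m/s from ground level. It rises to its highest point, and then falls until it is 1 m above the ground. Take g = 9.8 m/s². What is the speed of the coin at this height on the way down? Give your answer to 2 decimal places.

22.57 m/s

Phase 1 (rising): v₀ = 23.0 m/s, a = -9.8 m/s².
v = v₀ + at → t = (0 − 23.0) / -9.8 = 2.35 s
v² = v₀² + 2aΔx → Δx = (0² − 23.0²)/(2·-9.8) = 27.0 m

Phase 2 (falling): v₀ = 0 m/s, a = -9.8 m/s².
Falls 26.0 m from rest: t = √(2·26.0/9.8) = 2.30 s; v = g·t = 22.6 m/s.
Final speed = 22.6 m/s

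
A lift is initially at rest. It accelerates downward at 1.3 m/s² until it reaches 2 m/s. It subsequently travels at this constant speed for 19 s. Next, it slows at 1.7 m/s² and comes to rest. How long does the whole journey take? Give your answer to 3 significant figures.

Phase 1 (accelerating): v₀ = 0 m/s, a = 1.3 m/s².
v = v₀ + at → t = (2 − 0) / 1.3 = 1.54 s
v² = v₀² + 2aΔx → Δx = (2² − 0²)/(2·1.3) = 1.54 m

Phase 2 (constant speed): v₀ = 2.00 m/s, a = 0 m/s².
v = v₀ + at = 2.00 + (0)(19) = 2.00 m/s
Δx = v₀t + ½at² = 2.00·19 + 0.5·0·19² = 38.0 m

Phase 3 (decelerating): v₀ = 2.00 m/s, a = -1.7 m/s².
v = v₀ + at → t = (0 − 2.00) / -1.7 = 1.18 s
v² = v₀² + 2aΔx → Δx = (0² − 2.00²)/(2·-1.7) = 1.18 m
Total time = 1.54 + 19.0 + 1.18 = 21.7 s

21.7 s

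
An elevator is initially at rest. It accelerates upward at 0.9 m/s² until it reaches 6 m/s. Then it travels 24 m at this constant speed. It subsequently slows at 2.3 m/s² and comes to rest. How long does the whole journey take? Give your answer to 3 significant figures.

13.3 s

Phase 1 (accelerating): v₀ = 0 m/s, a = 0.9 m/s².
v = v₀ + at → t = (6 − 0) / 0.9 = 6.67 s
v² = v₀² + 2aΔx → Δx = (6² − 0²)/(2·0.9) = 20.0 m

Phase 2 (constant speed): v₀ = 6.00 m/s, a = 0 m/s².
Constant speed: t = d/v = 24/6.00 = 4.00 s

Phase 3 (decelerating): v₀ = 6.00 m/s, a = -2.3 m/s².
v = v₀ + at → t = (0 − 6.00) / -2.3 = 2.61 s
v² = v₀² + 2aΔx → Δx = (0² − 6.00²)/(2·-2.3) = 7.83 m
Total time = 6.67 + 4.00 + 2.61 = 13.3 s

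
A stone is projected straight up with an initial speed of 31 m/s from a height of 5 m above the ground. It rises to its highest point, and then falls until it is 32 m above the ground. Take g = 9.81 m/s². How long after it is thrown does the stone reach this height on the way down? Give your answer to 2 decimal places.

Phase 1 (rising): v₀ = 31.0 m/s, a = -9.81 m/s².
v = v₀ + at → t = (0 − 31.0) / -9.81 = 3.16 s
v² = v₀² + 2aΔx → Δx = (0² − 31.0²)/(2·-9.81) = 49.0 m

Phase 2 (falling): v₀ = 0 m/s, a = -9.81 m/s².
Falls 22.0 m from rest: t = √(2·22.0/9.81) = 2.12 s; v = g·t = 20.8 m/s.
Total time = 3.16 + 2.12 = 5.28 s

5.28 s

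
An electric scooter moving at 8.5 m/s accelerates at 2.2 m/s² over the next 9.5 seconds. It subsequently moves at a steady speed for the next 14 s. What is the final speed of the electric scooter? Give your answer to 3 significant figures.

29.4 m/s

Phase 1 (accelerating): v₀ = 8.50 m/s, a = 2.2 m/s².
v = v₀ + at = 8.50 + (2.2)(9.5) = 29.4 m/s
Δx = v₀t + ½at² = 8.50·9.5 + 0.5·2.2·9.5² = 180 m

Phase 2 (constant speed): v₀ = 29.4 m/s, a = 0 m/s².
v = v₀ + at = 29.4 + (0)(14) = 29.4 m/s
Δx = v₀t + ½at² = 29.4·14 + 0.5·0·14² = 412 m
Final speed = 29.4 m/s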